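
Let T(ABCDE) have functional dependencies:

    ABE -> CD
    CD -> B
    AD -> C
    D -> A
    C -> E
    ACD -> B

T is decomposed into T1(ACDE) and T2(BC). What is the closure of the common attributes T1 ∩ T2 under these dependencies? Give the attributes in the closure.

CE

T1 ∩ T2 = {C}.
C → E applies, adding E
Closure: {CE}.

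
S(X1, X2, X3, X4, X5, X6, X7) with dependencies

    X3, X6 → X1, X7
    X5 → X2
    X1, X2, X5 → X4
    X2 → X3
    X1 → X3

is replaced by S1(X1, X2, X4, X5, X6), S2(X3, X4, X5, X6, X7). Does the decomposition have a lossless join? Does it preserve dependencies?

lossless but not dependency-preserving

Lossless test: (X4, X5, X6)⁺ = {X1, X2, X3, X4, X5, X6, X7}, which contains all of one fragment — lossless.
Dependency preservation: the restricted closure of {X3, X6} across the fragments never reaches {X1, X7}, so X3, X6 → X1, X7 cannot be enforced without a join — not preserved.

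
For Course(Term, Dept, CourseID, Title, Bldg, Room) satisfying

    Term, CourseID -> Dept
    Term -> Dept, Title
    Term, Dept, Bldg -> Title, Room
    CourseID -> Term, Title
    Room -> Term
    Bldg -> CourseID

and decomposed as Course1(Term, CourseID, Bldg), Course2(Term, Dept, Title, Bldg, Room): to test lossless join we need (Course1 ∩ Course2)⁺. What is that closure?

Course1 ∩ Course2 = {Term, Bldg}.
Term → Dept, Title applies, adding Dept, Title
Term, Dept, Bldg → Title, Room applies, adding Room
Bldg → CourseID applies, adding CourseID
Closure: {Term, Dept, CourseID, Title, Bldg, Room}.

Term, Dept, CourseID, Title, Bldg, Room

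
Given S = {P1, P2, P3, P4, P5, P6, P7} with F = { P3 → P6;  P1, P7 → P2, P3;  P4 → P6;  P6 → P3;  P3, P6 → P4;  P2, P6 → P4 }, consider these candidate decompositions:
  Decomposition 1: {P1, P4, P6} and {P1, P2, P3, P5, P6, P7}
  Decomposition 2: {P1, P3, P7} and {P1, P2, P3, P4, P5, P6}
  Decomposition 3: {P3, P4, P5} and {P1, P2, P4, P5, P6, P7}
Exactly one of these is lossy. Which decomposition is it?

Decomposition 1: common = {P1, P6}, closure = {P1, P3, P4, P6} → lossless.
Decomposition 2: common = {P1, P3}, closure = {P1, P3, P4, P6} → lossy.
Decomposition 3: common = {P4, P5}, closure = {P3, P4, P5, P6} → lossless.

Decomposition 2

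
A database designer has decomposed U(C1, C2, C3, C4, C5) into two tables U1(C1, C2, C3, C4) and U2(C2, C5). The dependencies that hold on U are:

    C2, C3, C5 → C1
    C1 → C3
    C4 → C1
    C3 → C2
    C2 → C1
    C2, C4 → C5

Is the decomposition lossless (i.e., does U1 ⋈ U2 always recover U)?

No

Common attributes: U1 ∩ U2 = {C2}.
Closure of {C2}: C2 → C1 applies, adding C1; C1 → C3 applies, adding C3. So (C2)⁺ = {C1, C2, C3}.
The closure contains neither all of U1 = {C1, C2, C3, C4} nor all of U2 = {C2, C5}, so the common attributes are not a superkey of either fragment. The join is lossy.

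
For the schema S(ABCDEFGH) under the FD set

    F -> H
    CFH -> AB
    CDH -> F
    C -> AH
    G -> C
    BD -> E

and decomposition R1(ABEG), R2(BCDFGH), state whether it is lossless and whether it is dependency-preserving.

Lossless test: (BG)⁺ = {ABCGH}, which is a superkey of neither fragment — lossy.
Dependency preservation: the restricted closure of {CFH} across the fragments never reaches {AB}, so CFH → AB cannot be enforced without a join — not preserved.

lossy and not dependency-preserving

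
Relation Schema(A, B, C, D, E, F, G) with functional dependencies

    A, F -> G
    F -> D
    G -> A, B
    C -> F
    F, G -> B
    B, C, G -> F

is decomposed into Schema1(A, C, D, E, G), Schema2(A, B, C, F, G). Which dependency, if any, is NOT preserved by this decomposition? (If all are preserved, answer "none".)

F -> D

Check F → D: no single fragment contains all of {D, F}, and the restricted closure of {F} across the fragments never reaches {D}.
A, F → G is preserved.
G → A, B is preserved.
C → F is preserved.
F, G → B is preserved.
B, C, G → F is preserved.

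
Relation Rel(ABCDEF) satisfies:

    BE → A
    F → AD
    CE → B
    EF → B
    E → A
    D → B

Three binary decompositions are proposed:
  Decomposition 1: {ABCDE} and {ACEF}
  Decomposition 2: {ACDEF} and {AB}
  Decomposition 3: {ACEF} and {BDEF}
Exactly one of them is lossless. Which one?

Decomposition 1: common = {ACE}, closure = {ABCE} → lossy.
Decomposition 2: common = {A}, closure = {A} → lossy.
Decomposition 3: common = {EF}, closure = {ABDEF} → lossless.

Decomposition 3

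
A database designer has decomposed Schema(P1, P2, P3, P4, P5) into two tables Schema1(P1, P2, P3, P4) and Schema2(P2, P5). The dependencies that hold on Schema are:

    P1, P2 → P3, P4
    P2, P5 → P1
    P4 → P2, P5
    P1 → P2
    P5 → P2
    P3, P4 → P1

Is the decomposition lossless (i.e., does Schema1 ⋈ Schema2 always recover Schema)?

Common attributes: Schema1 ∩ Schema2 = {P2}.
No dependency enlarges {P2}, so (P2)⁺ = {P2}.
The closure contains neither all of Schema1 = {P1, P2, P3, P4} nor all of Schema2 = {P2, P5}, so the common attributes are not a superkey of either fragment. The join is lossy.

No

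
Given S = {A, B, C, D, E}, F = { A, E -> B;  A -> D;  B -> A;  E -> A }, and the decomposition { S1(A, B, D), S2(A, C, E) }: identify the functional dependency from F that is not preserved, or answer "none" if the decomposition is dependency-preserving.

Check A, E → B: no single fragment contains all of {A, B, E}, and the restricted closure of {A, E} across the fragments never reaches {B}.
A → D is preserved.
B → A is preserved.
E → A is preserved.

A, E -> B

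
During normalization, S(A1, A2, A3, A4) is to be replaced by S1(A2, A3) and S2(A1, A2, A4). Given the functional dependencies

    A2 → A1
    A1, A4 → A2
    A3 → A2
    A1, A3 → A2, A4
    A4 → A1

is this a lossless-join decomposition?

No

Common attributes: S1 ∩ S2 = {A2}.
Closure of {A2}: A2 → A1 applies, adding A1. So (A2)⁺ = {A1, A2}.
The closure contains neither all of S1 = {A2, A3} nor all of S2 = {A1, A2, A4}, so the common attributes are not a superkey of either fragment. The join is lossy.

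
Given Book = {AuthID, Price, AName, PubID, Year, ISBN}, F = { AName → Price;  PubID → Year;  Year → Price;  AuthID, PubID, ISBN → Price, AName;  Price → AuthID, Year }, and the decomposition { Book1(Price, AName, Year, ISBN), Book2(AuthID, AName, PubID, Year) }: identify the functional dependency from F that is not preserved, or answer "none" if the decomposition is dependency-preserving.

Check AuthID, PubID, ISBN → Price, AName: no single fragment contains all of {AuthID, Price, AName, PubID, ISBN}, and the restricted closure of {AuthID, PubID, ISBN} across the fragments never reaches {Price, AName}.
AName → Price is preserved.
PubID → Year is preserved.
Year → Price is preserved.
Price → AuthID, Year is preserved.

AuthID, PubID, ISBN → Price, AName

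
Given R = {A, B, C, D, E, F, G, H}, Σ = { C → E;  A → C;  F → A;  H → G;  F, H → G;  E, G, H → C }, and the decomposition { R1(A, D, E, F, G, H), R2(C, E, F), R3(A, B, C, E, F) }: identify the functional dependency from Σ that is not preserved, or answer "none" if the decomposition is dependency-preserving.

E, G, H → C

Check E, G, H → C: no single fragment contains all of {C, E, G, H}, and the restricted closure of {E, G, H} across the fragments never reaches {C}.
C → E is preserved.
A → C is preserved.
F → A is preserved.
H → G is preserved.
F, H → G is preserved.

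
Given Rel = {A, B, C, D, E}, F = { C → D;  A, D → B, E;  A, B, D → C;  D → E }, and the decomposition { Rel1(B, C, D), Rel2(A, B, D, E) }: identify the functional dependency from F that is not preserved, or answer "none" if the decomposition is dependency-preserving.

Check A, B, D → C: no single fragment contains all of {A, B, C, D}, and the restricted closure of {A, B, D} across the fragments never reaches {C}.
C → D is preserved.
A, D → B, E is preserved.
D → E is preserved.

A, B, D → C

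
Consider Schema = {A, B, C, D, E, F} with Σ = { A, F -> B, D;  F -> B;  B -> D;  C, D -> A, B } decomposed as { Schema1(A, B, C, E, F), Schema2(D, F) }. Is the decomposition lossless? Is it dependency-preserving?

Lossless test: (F)⁺ = {B, D, F}, which contains all of one fragment — lossless.
Dependency preservation: the restricted closure of {B} across the fragments never reaches {D}, so B → D cannot be enforced without a join — not preserved.

lossless but not dependency-preserving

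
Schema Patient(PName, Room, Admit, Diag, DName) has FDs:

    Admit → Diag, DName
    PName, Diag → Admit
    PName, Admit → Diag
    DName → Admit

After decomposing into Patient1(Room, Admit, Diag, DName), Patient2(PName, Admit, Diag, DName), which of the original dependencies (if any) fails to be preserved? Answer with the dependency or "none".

Admit → Diag, DName lies within Patient1.
PName, Diag → Admit lies within Patient2.
PName, Admit → Diag lies within Patient2.
DName → Admit lies within Patient1.
Every dependency is enforceable on the fragments, so the decomposition is dependency-preserving.

none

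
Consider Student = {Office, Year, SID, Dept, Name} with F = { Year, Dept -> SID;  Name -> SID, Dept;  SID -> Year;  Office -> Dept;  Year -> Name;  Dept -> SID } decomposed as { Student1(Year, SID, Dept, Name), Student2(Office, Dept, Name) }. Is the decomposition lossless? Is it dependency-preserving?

Lossless test: (Dept, Name)⁺ = {Year, SID, Dept, Name}, which contains all of one fragment — lossless.
Dependency preservation: every FD's attributes lie within a single fragment, so each can be enforced locally — preserved.

lossless and dependency-preserving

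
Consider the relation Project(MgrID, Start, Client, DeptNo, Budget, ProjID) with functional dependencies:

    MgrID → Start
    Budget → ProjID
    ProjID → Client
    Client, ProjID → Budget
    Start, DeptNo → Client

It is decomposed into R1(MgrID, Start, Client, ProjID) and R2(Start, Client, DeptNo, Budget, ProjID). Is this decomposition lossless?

Common attributes: R1 ∩ R2 = {Start, Client, ProjID}.
Closure of {Start, Client, ProjID}: Client, ProjID → Budget applies, adding Budget. So (Start, Client, ProjID)⁺ = {Start, Client, Budget, ProjID}.
The closure contains neither all of R1 = {MgrID, Start, Client, ProjID} nor all of R2 = {Start, Client, DeptNo, Budget, ProjID}, so the common attributes are not a superkey of either fragment. The join is lossy.

No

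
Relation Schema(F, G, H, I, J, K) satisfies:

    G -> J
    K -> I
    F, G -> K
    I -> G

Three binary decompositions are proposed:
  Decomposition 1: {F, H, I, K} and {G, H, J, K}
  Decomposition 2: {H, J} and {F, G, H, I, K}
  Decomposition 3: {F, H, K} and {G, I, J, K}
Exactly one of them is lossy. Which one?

Decomposition 2

Decomposition 1: common = {H, K}, closure = {G, H, I, J, K} → lossless.
Decomposition 2: common = {H}, closure = {H} → lossy.
Decomposition 3: common = {K}, closure = {G, I, J, K} → lossless.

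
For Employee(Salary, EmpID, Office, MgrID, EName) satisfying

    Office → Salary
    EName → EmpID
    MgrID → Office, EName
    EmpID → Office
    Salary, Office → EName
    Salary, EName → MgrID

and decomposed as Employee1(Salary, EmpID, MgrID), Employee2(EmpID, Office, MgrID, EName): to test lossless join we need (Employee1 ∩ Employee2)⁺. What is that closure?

Employee1 ∩ Employee2 = {EmpID, MgrID}.
MgrID → Office, EName applies, adding Office, EName
Office → Salary applies, adding Salary
Closure: {Salary, EmpID, Office, MgrID, EName}.

Salary, EmpID, Office, MgrID, EName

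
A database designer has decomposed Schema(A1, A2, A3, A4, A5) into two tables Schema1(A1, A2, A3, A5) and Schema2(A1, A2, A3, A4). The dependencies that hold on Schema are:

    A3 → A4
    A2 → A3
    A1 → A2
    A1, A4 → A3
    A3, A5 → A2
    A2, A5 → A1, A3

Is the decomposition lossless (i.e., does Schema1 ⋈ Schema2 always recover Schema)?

Yes

Common attributes: Schema1 ∩ Schema2 = {A1, A2, A3}.
Closure of {A1, A2, A3}: A3 → A4 applies, adding A4. So (A1, A2, A3)⁺ = {A1, A2, A3, A4}.
This closure contains every attribute of Schema2, so Schema1 ∩ Schema2 → Schema2. The join is lossless.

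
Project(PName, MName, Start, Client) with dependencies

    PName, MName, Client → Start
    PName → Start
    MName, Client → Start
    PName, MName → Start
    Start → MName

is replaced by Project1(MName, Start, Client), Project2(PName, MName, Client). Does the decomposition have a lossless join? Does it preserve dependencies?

lossless but not dependency-preserving

Lossless test: (MName, Client)⁺ = {MName, Start, Client}, which contains all of one fragment — lossless.
Dependency preservation: the restricted closure of {PName} across the fragments never reaches {Start}, so PName → Start cannot be enforced without a join — not preserved.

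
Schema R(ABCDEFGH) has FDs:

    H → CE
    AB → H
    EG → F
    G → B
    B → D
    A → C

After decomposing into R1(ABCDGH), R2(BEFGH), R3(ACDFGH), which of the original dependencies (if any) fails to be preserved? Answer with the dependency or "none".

H → CE: restricted closure across fragments reaches CE.
AB → H lies within R1.
EG → F lies within R2.
G → B lies within R1.
B → D lies within R1.
A → C lies within R1.
Every dependency is enforceable on the fragments, so the decomposition is dependency-preserving.

none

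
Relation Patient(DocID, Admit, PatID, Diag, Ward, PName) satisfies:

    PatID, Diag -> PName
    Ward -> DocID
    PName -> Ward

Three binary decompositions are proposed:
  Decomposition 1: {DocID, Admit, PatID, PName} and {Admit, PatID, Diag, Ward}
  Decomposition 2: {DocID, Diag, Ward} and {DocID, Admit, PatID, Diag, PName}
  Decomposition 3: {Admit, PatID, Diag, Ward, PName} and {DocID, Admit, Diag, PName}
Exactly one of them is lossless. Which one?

Decomposition 1: common = {Admit, PatID}, closure = {Admit, PatID} → lossy.
Decomposition 2: common = {DocID, Diag}, closure = {DocID, Diag} → lossy.
Decomposition 3: common = {Admit, Diag, PName}, closure = {DocID, Admit, Diag, Ward, PName} → lossless.

Decomposition 3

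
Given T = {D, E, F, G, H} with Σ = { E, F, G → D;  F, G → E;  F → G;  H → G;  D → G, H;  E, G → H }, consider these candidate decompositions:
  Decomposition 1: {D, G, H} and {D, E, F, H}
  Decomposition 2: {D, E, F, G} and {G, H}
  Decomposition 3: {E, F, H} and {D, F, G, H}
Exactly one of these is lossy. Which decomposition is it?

Decomposition 1: common = {D, H}, closure = {D, G, H} → lossless.
Decomposition 2: common = {G}, closure = {G} → lossy.
Decomposition 3: common = {F, H}, closure = {D, E, F, G, H} → lossless.

Decomposition 2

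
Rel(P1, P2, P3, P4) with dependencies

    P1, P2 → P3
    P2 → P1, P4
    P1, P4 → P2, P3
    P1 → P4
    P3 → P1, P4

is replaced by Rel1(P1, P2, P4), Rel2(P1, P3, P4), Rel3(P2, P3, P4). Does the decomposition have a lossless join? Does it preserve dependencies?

Lossless test (chase): Rows 1 and 3 agree on P2; apply P2→P1, P4 and equate their P1, P4 entries. Rows 1 and 2 agree on P1, P4; apply P1, P4→P2, P3 and equate their P2, P3 entries. Row 1 is now all distinguished symbols — the join is lossless.
Dependency preservation: P1, P2 → P3; P1, P4 → P2, P3 are not contained in any single fragment, but the restricted closure of each left-hand side across the fragments still reaches the right-hand side; the remaining FDs each lie inside some fragment. All dependencies are preserved.

lossless and dependency-preserving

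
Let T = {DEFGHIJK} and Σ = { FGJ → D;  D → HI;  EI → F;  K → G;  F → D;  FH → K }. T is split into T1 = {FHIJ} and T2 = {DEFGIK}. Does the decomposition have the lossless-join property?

Common attributes: T1 ∩ T2 = {FI}.
Closure of {FI}: F → D applies, adding D; D → HI applies, adding H; FH → K applies, adding K; K → G applies, adding G. So (FI)⁺ = {DFGHIK}.
The closure contains neither all of T1 = {FHIJ} nor all of T2 = {DEFGIK}, so the common attributes are not a superkey of either fragment. The join is lossy.

No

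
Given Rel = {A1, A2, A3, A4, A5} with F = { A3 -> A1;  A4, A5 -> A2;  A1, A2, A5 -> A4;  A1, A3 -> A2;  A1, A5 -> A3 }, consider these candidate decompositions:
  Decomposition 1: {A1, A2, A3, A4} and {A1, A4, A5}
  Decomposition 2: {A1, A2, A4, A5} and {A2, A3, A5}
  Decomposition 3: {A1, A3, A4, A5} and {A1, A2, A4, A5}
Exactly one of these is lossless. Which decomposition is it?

Decomposition 3

Decomposition 1: common = {A1, A4}, closure = {A1, A4} → lossy.
Decomposition 2: common = {A2, A5}, closure = {A2, A5} → lossy.
Decomposition 3: common = {A1, A4, A5}, closure = {A1, A2, A3, A4, A5} → lossless.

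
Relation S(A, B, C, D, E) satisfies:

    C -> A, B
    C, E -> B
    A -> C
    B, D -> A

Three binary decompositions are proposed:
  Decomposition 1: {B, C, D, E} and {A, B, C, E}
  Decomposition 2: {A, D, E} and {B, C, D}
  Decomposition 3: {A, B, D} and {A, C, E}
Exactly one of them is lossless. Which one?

Decomposition 1: common = {B, C, E}, closure = {A, B, C, E} → lossless.
Decomposition 2: common = {D}, closure = {D} → lossy.
Decomposition 3: common = {A}, closure = {A, B, C} → lossy.

Decomposition 1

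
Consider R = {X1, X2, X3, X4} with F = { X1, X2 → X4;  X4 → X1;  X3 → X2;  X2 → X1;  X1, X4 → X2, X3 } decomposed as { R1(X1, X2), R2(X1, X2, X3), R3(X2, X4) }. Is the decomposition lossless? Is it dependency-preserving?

lossless and dependency-preserving

Lossless test (chase): Rows 1 and 2 agree on X1, X2; apply X1, X2→X4 and equate their X4 entries. Rows 1 and 3 agree on X2; apply X2→X1 and equate their X1 entries. Rows 1 and 2 agree on X1, X4; apply X1, X4→X2, X3 and equate their X2, X3 entries. Rows 1 and 3 agree on X1, X2; apply X1, X2→X4 and equate their X4 entries. Rows 1 and 3 agree on X1, X4; apply X1, X4→X2, X3 and equate their X2, X3 entries. Row 1 is now all distinguished symbols — the join is lossless.
Dependency preservation: X1, X2 → X4; X4 → X1; X1, X4 → X2, X3 are not contained in any single fragment, but the restricted closure of each left-hand side across the fragments still reaches the right-hand side; the remaining FDs each lie inside some fragment. All dependencies are preserved.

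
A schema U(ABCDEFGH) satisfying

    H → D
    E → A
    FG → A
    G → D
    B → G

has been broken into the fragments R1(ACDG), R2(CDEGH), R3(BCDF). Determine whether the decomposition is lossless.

Chase test. Columns are ABCDEFGH; row i has aⱼ where attribute j ∈ Ri, else bᵢⱼ.
Initial tableau (one row per fragment):
  row 1: a1 b12 a3 a4 b15 b16 a7 b18
  row 2: b21 b22 a3 a4 a5 b26 a7 a8
  row 3: b31 a2 a3 a4 b35 a6 b37 b38
No row becomes fully distinguished — the join is lossy.

No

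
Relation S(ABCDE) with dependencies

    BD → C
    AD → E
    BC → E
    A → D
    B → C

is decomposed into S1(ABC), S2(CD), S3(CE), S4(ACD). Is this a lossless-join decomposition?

Chase test. Columns are ABCDE; row i has aⱼ where attribute j ∈ Si, else bᵢⱼ.
Initial tableau (one row per fragment):
  row 1: a1 a2 a3 b14 b15
  row 2: b21 b22 a3 a4 b25
  row 3: b31 b32 a3 b34 a5
  row 4: a1 b42 a3 a4 b45
Rows 1 and 4 agree on A; apply A→D and equate their D entries.
Rows 1 and 4 agree on AD; apply AD→E and equate their E entries.
No row becomes fully distinguished — the join is lossy.

No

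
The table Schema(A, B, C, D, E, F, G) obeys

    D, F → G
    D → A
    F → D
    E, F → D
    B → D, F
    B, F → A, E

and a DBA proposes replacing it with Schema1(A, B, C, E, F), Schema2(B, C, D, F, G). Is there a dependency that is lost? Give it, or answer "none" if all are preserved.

D → A

Check D → A: no single fragment contains all of {A, D}, and the restricted closure of {D} across the fragments never reaches {A}.
D, F → G is preserved.
F → D is preserved.
E, F → D is preserved.
B → D, F is preserved.
B, F → A, E is preserved.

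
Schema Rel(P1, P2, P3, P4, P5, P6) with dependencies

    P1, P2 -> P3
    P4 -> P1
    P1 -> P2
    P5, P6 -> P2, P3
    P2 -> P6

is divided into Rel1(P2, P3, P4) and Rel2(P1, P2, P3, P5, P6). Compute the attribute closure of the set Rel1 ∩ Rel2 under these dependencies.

P2, P3, P6

Rel1 ∩ Rel2 = {P2, P3}.
P2 → P6 applies, adding P6
Closure: {P2, P3, P6}.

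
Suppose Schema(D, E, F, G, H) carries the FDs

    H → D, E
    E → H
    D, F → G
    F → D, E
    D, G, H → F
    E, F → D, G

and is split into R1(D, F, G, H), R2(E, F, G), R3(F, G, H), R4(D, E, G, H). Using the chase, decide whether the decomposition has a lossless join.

Chase test. Columns are D, E, F, G, H; row i has aⱼ where attribute j ∈ Ri, else bᵢⱼ.
Initial tableau (one row per fragment):
  row 1: a1 b12 a3 a4 a5
  row 2: b21 a2 a3 a4 b25
  row 3: b31 b32 a3 a4 a5
  row 4: a1 a2 b43 a4 a5
Rows 1 and 3 agree on H; apply H→D, E and equate their D, E entries.
Rows 1 and 4 agree on H; apply H→D, E and equate their D, E entries.
Rows 1 and 2 agree on E; apply E→H and equate their H entries.
Rows 1 and 2 agree on F; apply F→D, E and equate their D, E entries.
Rows 1 and 4 agree on D, G, H; apply D, G, H→F and equate their F entries.
Row 1 is now all distinguished symbols — the join is lossless.

Yes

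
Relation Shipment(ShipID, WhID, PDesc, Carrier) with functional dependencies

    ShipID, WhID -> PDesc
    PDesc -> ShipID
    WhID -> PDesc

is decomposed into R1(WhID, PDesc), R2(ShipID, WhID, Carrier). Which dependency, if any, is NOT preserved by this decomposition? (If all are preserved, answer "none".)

PDesc -> ShipID

Check PDesc → ShipID: no single fragment contains all of {ShipID, PDesc}, and the restricted closure of {PDesc} across the fragments never reaches {ShipID}.
ShipID, WhID → PDesc is preserved.
WhID → PDesc is preserved.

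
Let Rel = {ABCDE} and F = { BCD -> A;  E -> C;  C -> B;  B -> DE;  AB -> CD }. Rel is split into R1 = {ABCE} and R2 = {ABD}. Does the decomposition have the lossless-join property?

Common attributes: R1 ∩ R2 = {AB}.
Closure of {AB}: B → DE applies, adding DE; AB → CD applies, adding C. So (AB)⁺ = {ABCDE}.
This closure contains every attribute of R1, so R1 ∩ R2 → R1. The join is lossless.

Yes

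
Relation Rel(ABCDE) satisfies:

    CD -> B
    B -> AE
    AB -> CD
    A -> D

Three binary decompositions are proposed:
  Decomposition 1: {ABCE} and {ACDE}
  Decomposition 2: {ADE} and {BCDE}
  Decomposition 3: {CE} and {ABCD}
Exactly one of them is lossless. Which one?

Decomposition 1

Decomposition 1: common = {ACE}, closure = {ABCDE} → lossless.
Decomposition 2: common = {DE}, closure = {DE} → lossy.
Decomposition 3: common = {C}, closure = {C} → lossy.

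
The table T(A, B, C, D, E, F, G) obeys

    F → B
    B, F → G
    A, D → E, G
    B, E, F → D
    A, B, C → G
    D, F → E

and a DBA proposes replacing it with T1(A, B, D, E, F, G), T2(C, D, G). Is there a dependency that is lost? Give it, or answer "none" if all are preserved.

A, B, C → G

Check A, B, C → G: no single fragment contains all of {A, B, C, G}, and the restricted closure of {A, B, C} across the fragments never reaches {G}.
F → B is preserved.
B, F → G is preserved.
A, D → E, G is preserved.
B, E, F → D is preserved.
D, F → E is preserved.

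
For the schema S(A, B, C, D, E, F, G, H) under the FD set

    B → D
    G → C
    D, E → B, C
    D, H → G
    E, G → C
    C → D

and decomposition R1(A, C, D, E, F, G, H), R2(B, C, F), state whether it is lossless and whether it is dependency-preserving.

Lossless test: (C, F)⁺ = {C, D, F}, which is a superkey of neither fragment — lossy.
Dependency preservation: the restricted closure of {B} across the fragments never reaches {D}, so B → D cannot be enforced without a join — not preserved.

lossy and not dependency-preserving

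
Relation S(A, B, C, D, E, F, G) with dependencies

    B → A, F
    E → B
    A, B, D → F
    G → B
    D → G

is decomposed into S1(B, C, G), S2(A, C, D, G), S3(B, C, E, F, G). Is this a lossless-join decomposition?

No

Chase test. Columns are A, B, C, D, E, F, G; row i has aⱼ where attribute j ∈ Si, else bᵢⱼ.
Initial tableau (one row per fragment):
  row 1: b11 a2 a3 b14 b15 b16 a7
  row 2: a1 b22 a3 a4 b25 b26 a7
  row 3: b31 a2 a3 b34 a5 a6 a7
Rows 1 and 3 agree on B; apply B→A, F and equate their A, F entries.
Rows 1 and 2 agree on G; apply G→B and equate their B entries.
Rows 1 and 2 agree on B; apply B→A, F and equate their A, F entries.
No row becomes fully distinguished — the join is lossy.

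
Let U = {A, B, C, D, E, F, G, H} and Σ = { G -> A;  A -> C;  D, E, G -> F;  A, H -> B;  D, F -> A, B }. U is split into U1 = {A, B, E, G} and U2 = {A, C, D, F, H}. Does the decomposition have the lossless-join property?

Common attributes: U1 ∩ U2 = {A}.
Closure of {A}: A → C applies, adding C. So (A)⁺ = {A, C}.
The closure contains neither all of U1 = {A, B, E, G} nor all of U2 = {A, C, D, F, H}, so the common attributes are not a superkey of either fragment. The join is lossy.

No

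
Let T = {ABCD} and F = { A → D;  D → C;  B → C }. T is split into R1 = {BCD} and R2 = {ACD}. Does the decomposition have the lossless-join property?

No

Common attributes: R1 ∩ R2 = {CD}.
No dependency enlarges {CD}, so (CD)⁺ = {CD}.
The closure contains neither all of R1 = {BCD} nor all of R2 = {ACD}, so the common attributes are not a superkey of either fragment. The join is lossy.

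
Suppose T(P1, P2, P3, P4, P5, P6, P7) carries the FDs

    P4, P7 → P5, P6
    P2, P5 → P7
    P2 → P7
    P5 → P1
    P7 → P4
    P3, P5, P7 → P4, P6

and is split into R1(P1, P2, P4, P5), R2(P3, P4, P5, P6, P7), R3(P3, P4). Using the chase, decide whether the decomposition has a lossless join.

Chase test. Columns are P1, P2, P3, P4, P5, P6, P7; row i has aⱼ where attribute j ∈ Ri, else bᵢⱼ.
Initial tableau (one row per fragment):
  row 1: a1 a2 b13 a4 a5 b16 b17
  row 2: b21 b22 a3 a4 a5 a6 a7
  row 3: b31 b32 a3 a4 b35 b36 b37
Rows 1 and 2 agree on P5; apply P5→P1 and equate their P1 entries.
No row becomes fully distinguished — the join is lossy.

No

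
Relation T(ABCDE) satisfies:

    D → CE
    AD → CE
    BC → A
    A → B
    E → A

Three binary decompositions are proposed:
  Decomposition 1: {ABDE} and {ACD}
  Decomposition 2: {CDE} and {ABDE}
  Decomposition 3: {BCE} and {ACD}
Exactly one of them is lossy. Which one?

Decomposition 3

Decomposition 1: common = {AD}, closure = {ABCDE} → lossless.
Decomposition 2: common = {DE}, closure = {ABCDE} → lossless.
Decomposition 3: common = {C}, closure = {C} → lossy.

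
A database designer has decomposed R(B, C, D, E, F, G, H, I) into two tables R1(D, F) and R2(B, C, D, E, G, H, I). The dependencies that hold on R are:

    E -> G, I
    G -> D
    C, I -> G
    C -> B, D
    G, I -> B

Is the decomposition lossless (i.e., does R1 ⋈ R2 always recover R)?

No

Common attributes: R1 ∩ R2 = {D}.
No dependency enlarges {D}, so (D)⁺ = {D}.
The closure contains neither all of R1 = {D, F} nor all of R2 = {B, C, D, E, G, H, I}, so the common attributes are not a superkey of either fragment. The join is lossy.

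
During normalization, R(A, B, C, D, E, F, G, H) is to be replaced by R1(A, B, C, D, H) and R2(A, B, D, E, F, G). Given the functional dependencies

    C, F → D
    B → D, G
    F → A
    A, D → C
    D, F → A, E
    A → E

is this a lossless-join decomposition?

Common attributes: R1 ∩ R2 = {A, B, D}.
Closure of {A, B, D}: B → D, G applies, adding G; A, D → C applies, adding C; A → E applies, adding E. So (A, B, D)⁺ = {A, B, C, D, E, G}.
The closure contains neither all of R1 = {A, B, C, D, H} nor all of R2 = {A, B, D, E, F, G}, so the common attributes are not a superkey of either fragment. The join is lossy.

No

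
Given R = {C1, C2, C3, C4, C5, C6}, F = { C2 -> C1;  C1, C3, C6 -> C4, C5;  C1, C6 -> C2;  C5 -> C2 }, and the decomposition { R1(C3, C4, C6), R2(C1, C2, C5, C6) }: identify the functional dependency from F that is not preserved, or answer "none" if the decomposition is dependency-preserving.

C1, C3, C6 -> C4, C5

Check C1, C3, C6 → C4, C5: no single fragment contains all of {C1, C3, C4, C5, C6}, and the restricted closure of {C1, C3, C6} across the fragments never reaches {C4, C5}.
C2 → C1 is preserved.
C1, C6 → C2 is preserved.
C5 → C2 is preserved.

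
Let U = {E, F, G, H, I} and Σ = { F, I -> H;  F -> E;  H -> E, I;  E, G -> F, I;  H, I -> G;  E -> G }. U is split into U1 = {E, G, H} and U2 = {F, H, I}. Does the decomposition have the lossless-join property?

Yes

Common attributes: U1 ∩ U2 = {H}.
Closure of {H}: H → E, I applies, adding E, I; H, I → G applies, adding G; E, G → F, I applies, adding F. So (H)⁺ = {E, F, G, H, I}.
This closure contains every attribute of U1, so U1 ∩ U2 → U1. The join is lossless.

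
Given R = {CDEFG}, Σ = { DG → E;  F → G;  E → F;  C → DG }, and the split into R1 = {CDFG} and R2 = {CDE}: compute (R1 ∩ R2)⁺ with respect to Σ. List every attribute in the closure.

R1 ∩ R2 = {CD}.
C → DG applies, adding G
DG → E applies, adding E
E → F applies, adding F
Closure: {CDEFG}.

CDEFG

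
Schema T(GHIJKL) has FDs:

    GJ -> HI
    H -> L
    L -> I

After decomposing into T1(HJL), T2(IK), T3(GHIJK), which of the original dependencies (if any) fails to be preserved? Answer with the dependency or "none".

L -> I

Check L → I: no single fragment contains all of {IL}, and the restricted closure of {L} across the fragments never reaches {I}.
GJ → HI is preserved.
H → L is preserved.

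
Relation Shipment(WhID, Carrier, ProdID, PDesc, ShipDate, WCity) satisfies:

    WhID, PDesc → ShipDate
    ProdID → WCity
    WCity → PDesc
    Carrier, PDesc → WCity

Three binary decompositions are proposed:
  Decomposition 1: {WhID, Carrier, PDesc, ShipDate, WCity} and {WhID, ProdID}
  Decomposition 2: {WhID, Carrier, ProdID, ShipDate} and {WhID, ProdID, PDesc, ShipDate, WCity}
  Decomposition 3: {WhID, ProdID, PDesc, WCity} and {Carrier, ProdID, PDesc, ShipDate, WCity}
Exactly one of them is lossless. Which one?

Decomposition 2

Decomposition 1: common = {WhID}, closure = {WhID} → lossy.
Decomposition 2: common = {WhID, ProdID, ShipDate}, closure = {WhID, ProdID, PDesc, ShipDate, WCity} → lossless.
Decomposition 3: common = {ProdID, PDesc, WCity}, closure = {ProdID, PDesc, WCity} → lossy.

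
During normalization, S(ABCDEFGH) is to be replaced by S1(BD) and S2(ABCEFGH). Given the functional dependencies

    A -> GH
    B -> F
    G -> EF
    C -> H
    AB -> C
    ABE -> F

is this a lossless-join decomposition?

No

Common attributes: S1 ∩ S2 = {B}.
Closure of {B}: B → F applies, adding F. So (B)⁺ = {BF}.
The closure contains neither all of S1 = {BD} nor all of S2 = {ABCEFGH}, so the common attributes are not a superkey of either fragment. The join is lossy.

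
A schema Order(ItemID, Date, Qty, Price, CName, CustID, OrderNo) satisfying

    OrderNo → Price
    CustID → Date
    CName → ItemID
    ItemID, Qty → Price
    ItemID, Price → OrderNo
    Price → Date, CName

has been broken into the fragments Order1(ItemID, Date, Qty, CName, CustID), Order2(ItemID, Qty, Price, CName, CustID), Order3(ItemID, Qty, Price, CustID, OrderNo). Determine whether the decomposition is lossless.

Chase test. Columns are ItemID, Date, Qty, Price, CName, CustID, OrderNo; row i has aⱼ where attribute j ∈ Orderi, else bᵢⱼ.
Initial tableau (one row per fragment):
  row 1: a1 a2 a3 b14 a5 a6 b17
  row 2: a1 b22 a3 a4 a5 a6 b27
  row 3: a1 b32 a3 a4 b35 a6 a7
Rows 1 and 2 agree on CustID; apply CustID→Date and equate their Date entries.
Rows 1 and 3 agree on CustID; apply CustID→Date and equate their Date entries.
Rows 1 and 2 agree on ItemID, Qty; apply ItemID, Qty→Price and equate their Price entries.
Rows 1 and 2 agree on ItemID, Price; apply ItemID, Price→OrderNo and equate their OrderNo entries.
Rows 1 and 3 agree on ItemID, Price; apply ItemID, Price→OrderNo and equate their OrderNo entries.
Rows 1 and 3 agree on Price; apply Price→Date, CName and equate their Date, CName entries.
Row 1 is now all distinguished symbols — the join is lossless.

Yes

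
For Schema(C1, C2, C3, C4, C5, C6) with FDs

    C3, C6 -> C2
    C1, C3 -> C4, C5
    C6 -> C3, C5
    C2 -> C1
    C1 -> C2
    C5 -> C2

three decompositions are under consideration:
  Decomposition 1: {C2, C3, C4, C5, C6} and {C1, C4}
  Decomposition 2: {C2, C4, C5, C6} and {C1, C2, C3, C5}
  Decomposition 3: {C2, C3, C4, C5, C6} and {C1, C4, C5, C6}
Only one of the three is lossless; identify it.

Decomposition 3

Decomposition 1: common = {C4}, closure = {C4} → lossy.
Decomposition 2: common = {C2, C5}, closure = {C1, C2, C5} → lossy.
Decomposition 3: common = {C4, C5, C6}, closure = {C1, C2, C3, C4, C5, C6} → lossless.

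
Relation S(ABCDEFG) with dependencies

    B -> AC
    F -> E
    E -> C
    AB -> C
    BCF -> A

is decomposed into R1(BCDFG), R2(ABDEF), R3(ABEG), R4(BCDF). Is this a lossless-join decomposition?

Yes

Chase test. Columns are ABCDEFG; row i has aⱼ where attribute j ∈ Ri, else bᵢⱼ.
Initial tableau (one row per fragment):
  row 1: b11 a2 a3 a4 b15 a6 a7
  row 2: a1 a2 b23 a4 a5 a6 b27
  row 3: a1 a2 b33 b34 a5 b36 a7
  row 4: b41 a2 a3 a4 b45 a6 b47
Rows 1 and 2 agree on B; apply B→AC and equate their AC entries.
Rows 1 and 3 agree on B; apply B→AC and equate their AC entries.
Rows 1 and 4 agree on B; apply B→AC and equate their AC entries.
Rows 1 and 2 agree on F; apply F→E and equate their E entries.
Rows 1 and 4 agree on F; apply F→E and equate their E entries.
Row 1 is now all distinguished symbols — the join is lossless.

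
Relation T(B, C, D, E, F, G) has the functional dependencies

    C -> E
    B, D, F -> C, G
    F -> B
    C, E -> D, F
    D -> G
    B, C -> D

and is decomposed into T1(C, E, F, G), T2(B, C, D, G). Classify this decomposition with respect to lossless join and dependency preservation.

lossless but not dependency-preserving

Lossless test: (C, G)⁺ = {B, C, D, E, F, G}, which contains all of one fragment — lossless.
Dependency preservation: the restricted closure of {B, D, F} across the fragments never reaches {C, G}, so B, D, F → C, G cannot be enforced without a join — not preserved.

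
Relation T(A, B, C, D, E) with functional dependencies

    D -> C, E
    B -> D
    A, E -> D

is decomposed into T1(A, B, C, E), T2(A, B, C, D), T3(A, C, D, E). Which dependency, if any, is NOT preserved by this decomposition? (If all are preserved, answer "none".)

D → C, E lies within T3.
B → D lies within T2.
A, E → D lies within T3.
Every dependency is enforceable on the fragments, so the decomposition is dependency-preserving.

none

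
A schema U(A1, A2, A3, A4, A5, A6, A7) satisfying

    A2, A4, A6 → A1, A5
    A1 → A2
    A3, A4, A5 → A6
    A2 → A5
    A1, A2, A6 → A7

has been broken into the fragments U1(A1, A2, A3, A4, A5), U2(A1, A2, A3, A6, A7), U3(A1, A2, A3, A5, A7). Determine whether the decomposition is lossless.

Chase test. Columns are A1, A2, A3, A4, A5, A6, A7; row i has aⱼ where attribute j ∈ Ui, else bᵢⱼ.
Initial tableau (one row per fragment):
  row 1: a1 a2 a3 a4 a5 b16 b17
  row 2: a1 a2 a3 b24 b25 a6 a7
  row 3: a1 a2 a3 b34 a5 b36 a7
Rows 1 and 2 agree on A2; apply A2→A5 and equate their A5 entries.
No row becomes fully distinguished — the join is lossy.

No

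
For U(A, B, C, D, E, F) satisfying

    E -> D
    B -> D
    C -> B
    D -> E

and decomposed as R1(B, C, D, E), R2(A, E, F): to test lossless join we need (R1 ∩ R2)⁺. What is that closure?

D, E

R1 ∩ R2 = {E}.
E → D applies, adding D
Closure: {D, E}.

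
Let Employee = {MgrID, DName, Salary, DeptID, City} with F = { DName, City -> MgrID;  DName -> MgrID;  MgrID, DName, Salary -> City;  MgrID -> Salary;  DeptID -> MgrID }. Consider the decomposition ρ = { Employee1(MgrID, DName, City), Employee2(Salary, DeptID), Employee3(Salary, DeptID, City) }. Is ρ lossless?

Chase test. Columns are MgrID, DName, Salary, DeptID, City; row i has aⱼ where attribute j ∈ Employeei, else bᵢⱼ.
Initial tableau (one row per fragment):
  row 1: a1 a2 b13 b14 a5
  row 2: b21 b22 a3 a4 b25
  row 3: b31 b32 a3 a4 a5
Rows 2 and 3 agree on DeptID; apply DeptID→MgrID and equate their MgrID entries.
No row becomes fully distinguished — the join is lossy.

No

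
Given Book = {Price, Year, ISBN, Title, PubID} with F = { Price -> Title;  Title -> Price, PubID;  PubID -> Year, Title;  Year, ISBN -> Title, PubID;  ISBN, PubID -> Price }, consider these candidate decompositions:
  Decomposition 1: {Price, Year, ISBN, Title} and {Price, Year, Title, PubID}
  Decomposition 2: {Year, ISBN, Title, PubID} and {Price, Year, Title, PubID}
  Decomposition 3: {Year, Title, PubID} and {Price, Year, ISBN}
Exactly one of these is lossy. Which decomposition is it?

Decomposition 3

Decomposition 1: common = {Price, Year, Title}, closure = {Price, Year, Title, PubID} → lossless.
Decomposition 2: common = {Year, Title, PubID}, closure = {Price, Year, Title, PubID} → lossless.
Decomposition 3: common = {Year}, closure = {Year} → lossy.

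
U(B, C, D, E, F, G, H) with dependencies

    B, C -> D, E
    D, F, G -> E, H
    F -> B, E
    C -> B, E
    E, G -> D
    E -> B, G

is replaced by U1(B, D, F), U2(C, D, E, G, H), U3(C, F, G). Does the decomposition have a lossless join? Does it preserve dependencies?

Lossless test (chase): Rows 1 and 3 agree on F; apply F→B, E and equate their B, E entries. Rows 2 and 3 agree on C; apply C→B, E and equate their B, E entries. Rows 2 and 3 agree on E, G; apply E, G→D and equate their D entries. Rows 1 and 2 agree on E; apply E→B, G and equate their B, G entries. Rows 1 and 3 agree on D, F, G; apply D, F, G→E, H and equate their E, H entries. No row becomes fully distinguished — the join is lossy.
Dependency preservation: the restricted closure of {D, F, G} across the fragments never reaches {E, H}, so D, F, G → E, H cannot be enforced without a join — not preserved.

lossy and not dependency-preserving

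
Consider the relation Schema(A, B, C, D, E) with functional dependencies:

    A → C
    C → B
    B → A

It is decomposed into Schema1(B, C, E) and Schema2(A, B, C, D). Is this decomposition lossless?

No

Common attributes: Schema1 ∩ Schema2 = {B, C}.
Closure of {B, C}: B → A applies, adding A. So (B, C)⁺ = {A, B, C}.
The closure contains neither all of Schema1 = {B, C, E} nor all of Schema2 = {A, B, C, D}, so the common attributes are not a superkey of either fragment. The join is lossy.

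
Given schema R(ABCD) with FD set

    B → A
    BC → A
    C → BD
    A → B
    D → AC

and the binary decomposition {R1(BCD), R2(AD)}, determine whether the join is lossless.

Yes

Common attributes: R1 ∩ R2 = {D}.
Closure of {D}: D → AC applies, adding AC; C → BD applies, adding B. So (D)⁺ = {ABCD}.
This closure contains every attribute of R1, so R1 ∩ R2 → R1. The join is lossless.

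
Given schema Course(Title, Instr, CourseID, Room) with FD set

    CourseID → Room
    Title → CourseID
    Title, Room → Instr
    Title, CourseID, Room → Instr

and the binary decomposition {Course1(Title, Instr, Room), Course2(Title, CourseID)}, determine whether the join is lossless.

Common attributes: Course1 ∩ Course2 = {Title}.
Closure of {Title}: Title → CourseID applies, adding CourseID; CourseID → Room applies, adding Room; Title, Room → Instr applies, adding Instr. So (Title)⁺ = {Title, Instr, CourseID, Room}.
This closure contains every attribute of Course1, so Course1 ∩ Course2 → Course1. The join is lossless.

Yes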